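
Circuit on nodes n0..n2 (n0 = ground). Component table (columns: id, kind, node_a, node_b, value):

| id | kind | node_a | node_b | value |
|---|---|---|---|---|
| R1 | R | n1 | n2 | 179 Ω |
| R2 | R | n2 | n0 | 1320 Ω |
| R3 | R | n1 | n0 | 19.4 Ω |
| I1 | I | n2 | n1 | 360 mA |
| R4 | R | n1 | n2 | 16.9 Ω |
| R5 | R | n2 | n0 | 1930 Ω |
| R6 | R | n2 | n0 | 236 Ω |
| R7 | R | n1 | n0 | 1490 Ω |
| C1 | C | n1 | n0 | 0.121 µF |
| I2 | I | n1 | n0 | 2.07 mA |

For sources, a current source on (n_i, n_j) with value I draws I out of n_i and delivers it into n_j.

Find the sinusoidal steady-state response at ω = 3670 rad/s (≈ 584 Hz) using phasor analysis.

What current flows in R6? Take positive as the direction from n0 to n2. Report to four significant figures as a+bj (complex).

0.01992+1.382e-05j A

MNA unknowns: 2 node voltages V₁..V_2
R1: Y=0.005587+0.000j on G[1,2]
R2: Y=0.0007576+0.000j on G[2,0]
R3: Y=0.05155+0.000j on G[1,0]
I1: z[2]−=0.36, z[1]+=0.36
R4: Y=0.05917+0.000j on G[1,2]
R5: Y=0.0005181+0.000j on G[2,0]
R6: Y=0.004237+0.000j on G[2,0]
R7: Y=0.0006711+0.000j on G[1,0]
C1: Y=0.000+0.0004441j on G[1,0]
I2: z[1]−=0.00207, z[0]+=0.00207
solve → V1=0.4568-0.003540j, V2=-4.702-0.003262j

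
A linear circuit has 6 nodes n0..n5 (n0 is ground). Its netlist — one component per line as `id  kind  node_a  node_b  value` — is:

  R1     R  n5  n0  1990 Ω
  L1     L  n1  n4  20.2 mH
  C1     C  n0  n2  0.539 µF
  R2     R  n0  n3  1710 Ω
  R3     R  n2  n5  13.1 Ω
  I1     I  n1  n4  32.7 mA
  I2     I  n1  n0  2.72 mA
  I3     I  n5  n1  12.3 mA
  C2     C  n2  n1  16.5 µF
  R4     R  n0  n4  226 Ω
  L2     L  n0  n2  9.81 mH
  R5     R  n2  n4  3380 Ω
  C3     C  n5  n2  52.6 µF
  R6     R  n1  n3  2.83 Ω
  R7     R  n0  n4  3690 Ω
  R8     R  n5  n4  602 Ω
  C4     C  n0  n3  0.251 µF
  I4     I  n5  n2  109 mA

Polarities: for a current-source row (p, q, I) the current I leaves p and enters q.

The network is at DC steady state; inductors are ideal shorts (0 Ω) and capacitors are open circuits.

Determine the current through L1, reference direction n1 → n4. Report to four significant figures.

Element admittances at DC:
  Y(R1) = 0.0005025 S between n5,n0
  L1: short n1↔n4 (DC inductor)
  Y(C1) = 0.000 S between n0,n2
  Y(R2) = 0.0005848 S between n0,n3
  Y(R3) = 0.07634 S between n2,n5
  I1: injects 0.0327 A into n4 (from n1)
  I2: injects 0.00272 A into n0 (from n1)
  I3: injects 0.0123 A into n1 (from n5)
  Y(C2) = 0.000 S between n2,n1
  Y(R4) = 0.004425 S between n0,n4
  L2: short n0↔n2 (DC inductor)
  Y(R5) = 0.0002959 S between n2,n4
  Y(C3) = 0.000 S between n5,n2
  Y(R6) = 0.3534 S between n1,n3
  Y(R7) = 0.0002710 S between n0,n4
  Y(R8) = 0.001661 S between n5,n4
  Y(C4) = 0.000 S between n0,n3
  I4: injects 0.109 A into n2 (from n5)
Assemble and solve the 7×7 MNA system:
  V(n1)=0.9739  V(n2)=0.000  V(n3)=0.9722  V(n4)=0.9739  V(n5)=-1.525
  i(L1)=-0.02369  i(L2)=0.007095

-0.02369 A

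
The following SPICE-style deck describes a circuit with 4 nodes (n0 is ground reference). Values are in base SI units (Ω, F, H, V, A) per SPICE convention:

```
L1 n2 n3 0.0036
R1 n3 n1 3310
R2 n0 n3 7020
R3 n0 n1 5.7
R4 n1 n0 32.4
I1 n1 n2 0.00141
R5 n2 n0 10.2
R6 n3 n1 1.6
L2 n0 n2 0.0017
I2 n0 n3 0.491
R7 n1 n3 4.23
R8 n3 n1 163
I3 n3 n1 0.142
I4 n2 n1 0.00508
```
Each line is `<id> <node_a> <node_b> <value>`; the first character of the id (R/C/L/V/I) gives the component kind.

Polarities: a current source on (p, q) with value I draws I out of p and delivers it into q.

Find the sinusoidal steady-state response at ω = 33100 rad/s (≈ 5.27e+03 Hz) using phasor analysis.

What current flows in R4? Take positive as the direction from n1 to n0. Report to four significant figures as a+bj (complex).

MNA unknowns: 3 node voltages V₁..V_3
L1: Y=0.000-0.008392j on G[2,3]
R1: Y=0.0003021+0.000j on G[3,1]
R2: Y=0.0001425+0.000j on G[0,3]
R3: Y=0.1754+0.000j on G[0,1]
R4: Y=0.03086+0.000j on G[1,0]
I1: z[1]−=0.00141, z[2]+=0.00141
R5: Y=0.09804+0.000j on G[2,0]
R6: Y=0.6250+0.000j on G[3,1]
L2: Y=0.000-0.01777j on G[0,2]
I2: z[0]−=0.491, z[3]+=0.491
R7: Y=0.2364+0.000j on G[1,3]
R8: Y=0.006135+0.000j on G[3,1]
I3: z[3]−=0.142, z[1]+=0.142
I4: z[2]−=0.00508, z[1]+=0.00508
solve → V1=2.381+0.1115j, V2=0.03535-0.2285j, V3=2.779+0.1380j

0.07349+0.003442j A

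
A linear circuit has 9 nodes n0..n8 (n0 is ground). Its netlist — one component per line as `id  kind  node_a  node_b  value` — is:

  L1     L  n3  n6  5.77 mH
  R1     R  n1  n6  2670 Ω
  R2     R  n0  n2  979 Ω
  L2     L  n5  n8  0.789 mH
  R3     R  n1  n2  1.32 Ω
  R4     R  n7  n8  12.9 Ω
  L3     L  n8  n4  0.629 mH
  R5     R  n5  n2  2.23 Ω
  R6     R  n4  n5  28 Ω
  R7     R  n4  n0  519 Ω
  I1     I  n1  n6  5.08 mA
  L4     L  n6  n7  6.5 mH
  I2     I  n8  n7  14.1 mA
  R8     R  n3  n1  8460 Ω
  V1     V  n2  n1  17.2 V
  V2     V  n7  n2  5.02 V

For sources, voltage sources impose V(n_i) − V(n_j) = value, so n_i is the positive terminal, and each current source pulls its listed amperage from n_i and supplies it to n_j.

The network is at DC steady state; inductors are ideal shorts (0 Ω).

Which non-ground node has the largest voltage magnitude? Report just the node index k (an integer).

Apply KCL at each of the 8 non-ground nodes and solve the resulting linear system.
Node n1: branches {R1, R3, I1, R8, V1} → V_1 = -17.67
Node n2: branches {R2, R3, R5, V1, V2} → V_2 = -0.4654
Node n3: branches {L1, R8} → V_3 = 4.555
Node n4: branches {L3, R6, R7} → V_4 = 0.2467
Node n5: branches {L2, R5, R6} → V_5 = 0.2467
Node n6: branches {L1, R1, I1, L4} → V_6 = 4.555
Node n7: branches {R4, L4, I2, V2} → V_7 = 4.555
Node n8: branches {L2, R4, L3, I2} → V_8 = 0.2467
Source currents: i(L1)=-0.002626, i(L2)=-0.3194, i(L3)=0.0004754, i(L4)=-0.005869, i(V1)=-13.04, i(V2)=-0.3257

1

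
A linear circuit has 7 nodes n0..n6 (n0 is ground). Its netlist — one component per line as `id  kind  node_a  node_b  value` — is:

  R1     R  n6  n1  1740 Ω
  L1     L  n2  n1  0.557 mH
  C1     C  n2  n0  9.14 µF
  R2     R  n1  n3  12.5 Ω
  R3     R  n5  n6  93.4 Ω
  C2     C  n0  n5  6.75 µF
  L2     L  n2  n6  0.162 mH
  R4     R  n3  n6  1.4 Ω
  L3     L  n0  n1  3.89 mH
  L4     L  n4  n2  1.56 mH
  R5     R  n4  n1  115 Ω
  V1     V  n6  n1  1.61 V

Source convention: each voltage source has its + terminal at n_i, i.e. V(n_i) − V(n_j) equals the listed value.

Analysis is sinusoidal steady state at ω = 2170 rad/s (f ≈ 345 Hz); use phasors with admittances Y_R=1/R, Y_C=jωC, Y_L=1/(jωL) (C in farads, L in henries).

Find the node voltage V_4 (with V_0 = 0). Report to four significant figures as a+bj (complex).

MNA unknowns: 6 node voltages V₁..V_6 plus 1 source current (V1)
R1: Y=0.0005747+0.000j on G[6,1]
L1: Y=0.000-0.8273j on G[2,1]
C1: Y=0.000+0.01983j on G[2,0]
R2: Y=0.08000+0.000j on G[1,3]
R3: Y=0.01071+0.000j on G[5,6]
C2: Y=0.000+0.01465j on G[0,5]
L2: Y=0.000-2.845j on G[2,6]
R4: Y=0.7143+0.000j on G[3,6]
L3: Y=0.000-0.1185j on G[0,1]
L4: Y=0.000-0.2954j on G[4,2]
R5: Y=0.008696+0.000j on G[4,1]
V1: row V6−V1=1.61, i_V1 at 6,1
solve → V1=0.3432-0.1465j, V2=1.599-0.1503j, V3=1.791-0.1465j, V4=1.598-0.1872j, V5=0.6104-0.9815j, V6=1.953-0.1465j
aux → i_V1=-0.1419+0.9987j

1.598-0.1872j V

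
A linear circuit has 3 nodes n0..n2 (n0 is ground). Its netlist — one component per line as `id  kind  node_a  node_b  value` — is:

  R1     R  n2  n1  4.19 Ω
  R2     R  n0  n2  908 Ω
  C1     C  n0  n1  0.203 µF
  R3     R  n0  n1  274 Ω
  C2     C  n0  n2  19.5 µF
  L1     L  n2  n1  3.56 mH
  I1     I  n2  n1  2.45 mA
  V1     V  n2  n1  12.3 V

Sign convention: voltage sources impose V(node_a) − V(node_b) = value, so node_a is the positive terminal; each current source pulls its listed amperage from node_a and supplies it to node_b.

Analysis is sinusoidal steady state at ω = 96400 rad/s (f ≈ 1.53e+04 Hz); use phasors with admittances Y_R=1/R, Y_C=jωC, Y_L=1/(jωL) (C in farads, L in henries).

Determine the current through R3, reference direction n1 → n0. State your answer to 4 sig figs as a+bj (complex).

-0.04443-8.510e-05j A

MNA unknowns: 2 node voltages V₁..V_2 plus 1 source current (V1)
R1: Y=0.2387+0.000j on G[2,1]
R2: Y=0.001101+0.000j on G[0,2]
C1: Y=0.000+0.01957j on G[0,1]
R3: Y=0.003650+0.000j on G[0,1]
C2: Y=0.000+1.880j on G[0,2]
L1: Y=0.000-0.002914j on G[2,1]
I1: z[2]−=0.00245, z[1]+=0.00245
V1: row V2−V1=12.3, i_V1 at 2,1
solve → V1=-12.17-0.02332j, V2=0.1268-0.02332j
aux → i_V1=-2.982-0.2025j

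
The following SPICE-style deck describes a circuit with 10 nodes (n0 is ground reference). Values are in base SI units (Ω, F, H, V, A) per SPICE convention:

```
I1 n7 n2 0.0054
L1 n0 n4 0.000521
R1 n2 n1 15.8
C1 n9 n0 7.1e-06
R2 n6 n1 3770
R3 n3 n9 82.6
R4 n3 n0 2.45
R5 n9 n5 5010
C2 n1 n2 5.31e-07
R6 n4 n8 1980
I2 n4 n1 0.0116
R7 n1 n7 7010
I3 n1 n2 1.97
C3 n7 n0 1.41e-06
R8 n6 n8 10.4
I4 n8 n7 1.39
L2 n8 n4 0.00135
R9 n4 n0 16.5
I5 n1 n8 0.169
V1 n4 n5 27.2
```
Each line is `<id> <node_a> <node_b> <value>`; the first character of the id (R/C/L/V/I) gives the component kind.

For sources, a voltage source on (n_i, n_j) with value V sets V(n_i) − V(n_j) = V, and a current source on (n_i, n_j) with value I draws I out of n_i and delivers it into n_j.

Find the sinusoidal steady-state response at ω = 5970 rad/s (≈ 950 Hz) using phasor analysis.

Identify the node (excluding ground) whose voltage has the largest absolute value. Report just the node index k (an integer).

MNA unknowns: 9 node voltages V₁..V_9 plus 1 source current (V1)
I1: z[7]−=0.0054, z[2]+=0.0054
L1: Y=0.000-0.3215j on G[0,4]
R1: Y=0.06329+0.000j on G[2,1]
C1: Y=0.000+0.04239j on G[9,0]
R2: Y=0.0002653+0.000j on G[6,1]
R3: Y=0.01211+0.000j on G[3,9]
R4: Y=0.4082+0.000j on G[3,0]
R5: Y=0.0001996+0.000j on G[9,5]
C2: Y=0.000+0.003170j on G[1,2]
R6: Y=0.0005051+0.000j on G[4,8]
I2: z[4]−=0.0116, z[1]+=0.0116
R7: Y=0.0001427+0.000j on G[1,7]
I3: z[1]−=1.97, z[2]+=1.97
C3: Y=0.000+0.008418j on G[7,0]
R8: Y=0.09615+0.000j on G[6,8]
I4: z[8]−=1.39, z[7]+=1.39
L2: Y=0.000-0.1241j on G[8,4]
R9: Y=0.06061+0.000j on G[4,0]
I5: z[1]−=0.169, z[8]+=0.169
V1: row V4−V5=27.2, i_V1 at 4,5
solve → V1=-373.2-64.90j, V2=-342.0-66.46j, V3=-0.001491+0.003366j, V4=-0.7131-3.989j, V5=-27.91-3.989j, V6=-1.674-14.76j, V7=1.580-158.1j, V8=-0.6492-14.62j, V9=-0.05174+0.1168j
aux → i_V1=-0.005561-0.0008195j

1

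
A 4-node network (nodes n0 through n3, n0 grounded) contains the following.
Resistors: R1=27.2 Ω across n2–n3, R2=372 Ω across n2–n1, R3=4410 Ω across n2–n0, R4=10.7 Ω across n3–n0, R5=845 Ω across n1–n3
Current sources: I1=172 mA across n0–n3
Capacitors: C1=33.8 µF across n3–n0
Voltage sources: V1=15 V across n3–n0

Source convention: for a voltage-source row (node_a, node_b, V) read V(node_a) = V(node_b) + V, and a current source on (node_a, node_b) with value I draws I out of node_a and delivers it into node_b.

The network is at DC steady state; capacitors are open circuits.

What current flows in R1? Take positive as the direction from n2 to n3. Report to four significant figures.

Apply KCL at each of the 3 non-ground nodes and solve the resulting linear system.
Node n1: branches {R2, R5} → V_1 = 14.94
Node n2: branches {R1, R2, R3} → V_2 = 14.91
Node n3: branches {R1, R4, I1, R5, C1, V1} → V_3 = 15.00
Source currents: i(V1)=-1.233

-0.003307 A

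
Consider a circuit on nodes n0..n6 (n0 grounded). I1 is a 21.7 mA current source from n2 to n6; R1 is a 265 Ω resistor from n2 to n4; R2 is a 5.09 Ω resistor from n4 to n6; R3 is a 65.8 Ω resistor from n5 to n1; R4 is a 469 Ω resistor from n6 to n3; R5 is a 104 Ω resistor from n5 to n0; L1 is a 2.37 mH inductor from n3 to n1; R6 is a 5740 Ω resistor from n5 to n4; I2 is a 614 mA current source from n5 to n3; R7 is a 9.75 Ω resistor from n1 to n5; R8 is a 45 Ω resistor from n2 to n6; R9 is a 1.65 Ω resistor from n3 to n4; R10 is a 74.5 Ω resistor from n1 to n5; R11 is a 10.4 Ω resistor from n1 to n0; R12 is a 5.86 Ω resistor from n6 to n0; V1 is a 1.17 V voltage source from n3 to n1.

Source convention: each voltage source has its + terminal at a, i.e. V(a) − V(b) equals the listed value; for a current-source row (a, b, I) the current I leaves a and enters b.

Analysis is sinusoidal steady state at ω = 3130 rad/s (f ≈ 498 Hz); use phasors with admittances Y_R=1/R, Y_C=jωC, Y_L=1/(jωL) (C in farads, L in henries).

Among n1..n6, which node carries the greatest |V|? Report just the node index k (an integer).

5

Apply KCL at each of the 6 non-ground nodes and solve the resulting linear system.
Node n1: branches {R3, L1, R7, R10, R11, V1} → V_1 = -0.2879+0.000j
Node n2: branches {I1, R1, R8} → V_2 = -0.3627+0.000j
Node n3: branches {R4, L1, I2, R9, V1} → V_3 = 0.8821+0.000j
Node n4: branches {R1, R2, R6, R9} → V_4 = 0.7632+0.000j
Node n5: branches {R3, R5, R6, I2, R7, R10} → V_5 = -4.622+0.000j
Node n6: branches {I1, R2, R4, R8, R12} → V_6 = 0.4227+0.000j
Source currents: i(V1)=0.5409+0.1577j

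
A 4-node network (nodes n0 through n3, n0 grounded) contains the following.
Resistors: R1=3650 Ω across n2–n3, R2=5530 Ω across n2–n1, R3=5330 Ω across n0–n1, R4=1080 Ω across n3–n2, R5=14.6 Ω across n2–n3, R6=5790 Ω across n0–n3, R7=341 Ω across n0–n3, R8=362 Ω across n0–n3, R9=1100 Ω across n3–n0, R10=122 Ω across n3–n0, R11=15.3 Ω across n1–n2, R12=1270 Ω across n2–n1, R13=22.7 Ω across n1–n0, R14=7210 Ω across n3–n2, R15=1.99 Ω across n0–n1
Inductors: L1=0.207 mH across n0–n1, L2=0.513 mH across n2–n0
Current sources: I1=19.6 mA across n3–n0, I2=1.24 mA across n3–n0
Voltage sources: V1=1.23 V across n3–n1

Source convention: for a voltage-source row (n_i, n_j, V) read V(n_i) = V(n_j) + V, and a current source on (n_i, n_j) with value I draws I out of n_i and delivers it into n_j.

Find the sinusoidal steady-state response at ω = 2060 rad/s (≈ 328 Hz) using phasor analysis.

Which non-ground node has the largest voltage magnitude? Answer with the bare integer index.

Apply KCL at each of the 3 non-ground nodes and solve the resulting linear system.
Node n1: branches {R2, L1, R3, R11, R12, R13, R15, V1} → V_1 = -0.01884-0.04666j
Node n2: branches {R1, R2, R4, R5, L2, R11, R12, R14} → V_2 = 0.01899+0.08533j
Node n3: branches {R1, R4, R5, R6, R7, R8, R9, R10, I1, R14, I2, V1} → V_3 = 1.211-0.04666j
Source currents: i(V1)=-0.1222+0.009915j

3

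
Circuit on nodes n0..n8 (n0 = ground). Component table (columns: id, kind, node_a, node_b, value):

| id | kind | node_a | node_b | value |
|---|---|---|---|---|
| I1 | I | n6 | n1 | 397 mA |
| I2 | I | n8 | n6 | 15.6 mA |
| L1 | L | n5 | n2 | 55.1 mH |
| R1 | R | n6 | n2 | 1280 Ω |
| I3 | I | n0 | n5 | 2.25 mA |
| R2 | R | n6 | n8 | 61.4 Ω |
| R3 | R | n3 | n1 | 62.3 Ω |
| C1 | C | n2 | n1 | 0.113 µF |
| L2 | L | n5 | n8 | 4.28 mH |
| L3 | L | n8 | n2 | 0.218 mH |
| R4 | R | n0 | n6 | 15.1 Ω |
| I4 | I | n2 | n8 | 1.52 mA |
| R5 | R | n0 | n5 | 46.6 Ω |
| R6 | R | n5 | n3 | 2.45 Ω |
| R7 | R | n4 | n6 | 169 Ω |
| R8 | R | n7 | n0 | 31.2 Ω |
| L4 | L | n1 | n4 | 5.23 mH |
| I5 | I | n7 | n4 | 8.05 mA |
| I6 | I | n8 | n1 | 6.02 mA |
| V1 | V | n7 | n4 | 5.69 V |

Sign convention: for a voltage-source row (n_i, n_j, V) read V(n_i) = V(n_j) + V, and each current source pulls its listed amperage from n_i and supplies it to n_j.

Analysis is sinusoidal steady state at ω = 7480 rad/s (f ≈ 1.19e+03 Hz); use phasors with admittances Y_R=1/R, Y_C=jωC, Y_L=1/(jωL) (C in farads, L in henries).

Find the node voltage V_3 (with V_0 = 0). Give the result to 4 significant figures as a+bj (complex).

0.2417+4.031j V

Apply KCL at each of the 8 non-ground nodes and solve the resulting linear system.
Node n1: branches {I1, R3, C1, L4, I6} → V_1 = 6.471+9.636j
Node n2: branches {L1, R1, C1, L3, I4} → V_2 = 0.2328+0.7634j
Node n3: branches {R3, R6} → V_3 = 0.2417+4.031j
Node n4: branches {R7, L4, I5, V1} → V_4 = 2.745-2.512j
Node n5: branches {L1, I3, L2, R5, R6} → V_5 = -0.003274+3.810j
Node n6: branches {I1, I2, R1, R2, R4, R7} → V_6 = -4.047-0.01905j
Node n7: branches {R8, I5, V1} → V_7 = 8.435-2.512j
Node n8: branches {I2, R2, L2, L3, I4, I6} → V_8 = 0.2414+0.7715j
Source currents: i(V1)=-0.2784+0.08050j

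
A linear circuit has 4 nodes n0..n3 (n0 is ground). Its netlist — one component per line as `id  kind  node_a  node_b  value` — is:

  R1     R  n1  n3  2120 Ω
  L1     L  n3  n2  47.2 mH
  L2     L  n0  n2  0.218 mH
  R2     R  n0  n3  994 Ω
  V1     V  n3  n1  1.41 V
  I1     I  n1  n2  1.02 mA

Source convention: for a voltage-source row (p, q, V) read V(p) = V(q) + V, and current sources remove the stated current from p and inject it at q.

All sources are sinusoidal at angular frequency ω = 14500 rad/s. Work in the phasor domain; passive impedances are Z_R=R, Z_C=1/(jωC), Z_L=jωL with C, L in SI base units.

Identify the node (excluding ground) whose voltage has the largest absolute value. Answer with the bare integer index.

Apply KCL at each of the 3 non-ground nodes and solve the resulting linear system.
Node n1: branches {R1, V1, I1} → V_1 = -1.737-0.4722j
Node n2: branches {L1, L2, I1} → V_2 = -0.001502+0.001039j
Node n3: branches {R1, L1, R2, V1} → V_3 = -0.3266-0.4722j
Source currents: i(V1)=0.0003549+0.000j

1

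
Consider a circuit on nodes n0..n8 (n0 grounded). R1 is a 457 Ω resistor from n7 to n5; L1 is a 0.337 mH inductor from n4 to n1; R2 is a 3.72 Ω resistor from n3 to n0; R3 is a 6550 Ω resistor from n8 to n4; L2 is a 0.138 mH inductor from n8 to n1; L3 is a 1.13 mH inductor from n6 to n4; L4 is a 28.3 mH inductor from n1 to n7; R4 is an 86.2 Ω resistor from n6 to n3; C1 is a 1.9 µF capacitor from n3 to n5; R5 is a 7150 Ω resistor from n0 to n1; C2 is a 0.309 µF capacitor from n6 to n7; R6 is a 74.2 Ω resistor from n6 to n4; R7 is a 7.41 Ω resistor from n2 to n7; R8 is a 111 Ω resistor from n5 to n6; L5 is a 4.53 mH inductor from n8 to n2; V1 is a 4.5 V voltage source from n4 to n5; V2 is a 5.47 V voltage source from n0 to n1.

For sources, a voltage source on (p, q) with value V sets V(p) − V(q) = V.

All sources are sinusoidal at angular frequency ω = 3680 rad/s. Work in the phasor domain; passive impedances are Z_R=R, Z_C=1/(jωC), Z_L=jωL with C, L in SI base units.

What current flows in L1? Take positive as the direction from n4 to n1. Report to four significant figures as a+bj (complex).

0.07386+0.06324j A

Apply KCL at each of the 8 non-ground nodes and solve the resulting linear system.
Node n1: branches {L1, L2, L4, R5, V2} → V_1 = -5.470+0.000j
Node n2: branches {R7, L5} → V_2 = -5.469-0.1511j
Node n3: branches {R2, R4, C1} → V_3 = -0.2366-0.2373j
Node n4: branches {L1, R3, L3, R6, V1} → V_4 = -5.548+0.09160j
Node n5: branches {R1, C1, R8, V1} → V_5 = -10.05+0.09160j
Node n6: branches {L3, R4, C2, R6, R8} → V_6 = -5.520+0.1768j
Node n7: branches {R1, L4, C2, R7} → V_7 = -5.534-0.1516j
Node n8: branches {R3, L2, L5} → V_8 = -5.470-0.004473j
Source currents: i(V1)=-0.05297-0.06884j, i(V2)=-0.06436-0.06380j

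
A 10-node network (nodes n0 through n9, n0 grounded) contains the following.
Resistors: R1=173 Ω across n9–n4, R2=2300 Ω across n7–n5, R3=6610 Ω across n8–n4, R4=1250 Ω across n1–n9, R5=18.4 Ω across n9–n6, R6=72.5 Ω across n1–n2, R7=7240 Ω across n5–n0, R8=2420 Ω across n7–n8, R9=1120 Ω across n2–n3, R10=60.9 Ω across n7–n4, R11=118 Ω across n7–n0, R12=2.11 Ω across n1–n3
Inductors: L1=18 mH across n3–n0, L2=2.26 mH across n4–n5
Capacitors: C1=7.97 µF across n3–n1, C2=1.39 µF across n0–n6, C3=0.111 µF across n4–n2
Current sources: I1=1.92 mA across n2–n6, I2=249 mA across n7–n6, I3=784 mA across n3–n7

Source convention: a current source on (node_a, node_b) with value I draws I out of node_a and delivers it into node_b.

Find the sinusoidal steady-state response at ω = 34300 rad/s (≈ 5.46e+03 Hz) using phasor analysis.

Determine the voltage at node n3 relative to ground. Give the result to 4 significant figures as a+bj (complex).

-236.2+144.3j V

Element admittances at ω=34300 rad/s:
  Y(R1) = 0.005780+0.000j S between n9,n4
  Y(R2) = 0.0004348+0.000j S between n7,n5
  Y(R3) = 0.0001513+0.000j S between n8,n4
  Y(R4) = 0.0008000+0.000j S between n1,n9
  Y(R5) = 0.05435+0.000j S between n9,n6
  Y(L1) = 0.000-0.001620j S between n3,n0
  Y(R6) = 0.01379+0.000j S between n1,n2
  Y(C1) = 0.000+0.2734j S between n3,n1
  Y(L2) = 0.000-0.01290j S between n4,n5
  I1: injects 0.00192 A into n6 (from n2)
  Y(R7) = 0.0001381+0.000j S between n5,n0
  I2: injects 0.249 A into n6 (from n7)
  Y(R8) = 0.0004132+0.000j S between n7,n8
  Y(C2) = 0.000+0.04768j S between n0,n6
  Y(R9) = 0.0008929+0.000j S between n2,n3
  Y(R10) = 0.01642+0.000j S between n7,n4
  Y(R11) = 0.008475+0.000j S between n7,n0
  Y(C3) = 0.000+0.003807j S between n4,n2
  Y(R12) = 0.4739+0.000j S between n1,n3
  I3: injects 0.784 A into n7 (from n3)
Assemble and solve the 9×9 MNA system:
  V(n1)=-234.4+144.0j  V(n2)=-177.4+177.9j  V(n3)=-236.2+144.3j  V(n4)=-46.78-42.81j  V(n5)=-47.64-41.03j  V(n6)=-2.838+2.955j  V(n7)=-10.18-28.52j  V(n8)=-19.99-32.35j  V(n9)=-10.05+0.4647j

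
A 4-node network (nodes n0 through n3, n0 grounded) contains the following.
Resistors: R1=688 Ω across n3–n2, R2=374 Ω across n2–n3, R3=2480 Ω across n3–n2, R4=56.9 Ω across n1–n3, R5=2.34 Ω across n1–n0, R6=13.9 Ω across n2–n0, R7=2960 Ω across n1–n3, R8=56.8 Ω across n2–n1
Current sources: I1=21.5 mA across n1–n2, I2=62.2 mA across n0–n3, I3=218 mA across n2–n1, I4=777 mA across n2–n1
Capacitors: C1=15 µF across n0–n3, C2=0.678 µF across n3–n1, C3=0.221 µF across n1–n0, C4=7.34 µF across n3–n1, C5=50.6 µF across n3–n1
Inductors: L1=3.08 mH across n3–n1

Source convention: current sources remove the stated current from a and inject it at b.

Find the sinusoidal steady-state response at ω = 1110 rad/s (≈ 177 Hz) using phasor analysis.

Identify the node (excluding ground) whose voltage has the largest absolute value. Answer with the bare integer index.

2

Apply KCL at each of the 3 non-ground nodes and solve the resulting linear system.
Node n1: branches {I1, R4, C2, C3, L1, I3, R5, R7, C4, C5, R8, I4} → V_1 = 1.812-0.07450j
Node n2: branches {R1, R2, I1, R3, I3, R6, R8, I4} → V_2 = -9.914-0.01648j
Node n3: branches {R1, R2, R3, C1, R4, I2, C2, L1, R7, C4, C5} → V_3 = 1.957-0.05271j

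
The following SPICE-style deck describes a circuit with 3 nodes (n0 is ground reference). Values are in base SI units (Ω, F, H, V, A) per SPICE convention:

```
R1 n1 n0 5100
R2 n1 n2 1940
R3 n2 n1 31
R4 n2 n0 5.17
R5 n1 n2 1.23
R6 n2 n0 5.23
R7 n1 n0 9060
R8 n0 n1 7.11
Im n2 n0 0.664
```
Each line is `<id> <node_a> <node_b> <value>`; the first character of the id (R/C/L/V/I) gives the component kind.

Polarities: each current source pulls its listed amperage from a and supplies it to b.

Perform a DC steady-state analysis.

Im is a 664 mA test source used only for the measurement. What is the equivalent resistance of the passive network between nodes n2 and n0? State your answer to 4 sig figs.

MNA unknowns: 2 node voltages V₁..V_2
R1: Y=0.0001961 on G[1,0]
R2: Y=0.0005155 on G[1,2]
R3: Y=0.03226 on G[2,1]
R4: Y=0.1934 on G[2,0]
R5: Y=0.8130 on G[1,2]
R6: Y=0.1912 on G[2,0]
R7: Y=0.0001104 on G[1,0]
R8: Y=0.1406 on G[0,1]
Im: z[2]−=0.664, z[0]+=0.664
solve → V1=-1.126, V2=-1.314

R_eq = 1.978 Ω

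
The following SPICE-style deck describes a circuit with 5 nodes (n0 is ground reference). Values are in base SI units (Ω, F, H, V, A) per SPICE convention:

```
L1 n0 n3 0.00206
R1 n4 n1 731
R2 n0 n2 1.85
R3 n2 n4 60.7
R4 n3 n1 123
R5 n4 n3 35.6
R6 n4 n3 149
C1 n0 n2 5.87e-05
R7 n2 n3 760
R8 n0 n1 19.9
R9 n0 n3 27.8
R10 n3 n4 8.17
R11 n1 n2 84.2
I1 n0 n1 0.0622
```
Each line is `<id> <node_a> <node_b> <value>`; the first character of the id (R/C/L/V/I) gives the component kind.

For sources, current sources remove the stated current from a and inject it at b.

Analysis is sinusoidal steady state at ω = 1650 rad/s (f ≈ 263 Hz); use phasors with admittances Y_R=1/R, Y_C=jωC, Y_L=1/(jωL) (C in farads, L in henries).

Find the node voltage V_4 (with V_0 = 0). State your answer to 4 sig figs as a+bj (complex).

0.01371+0.02455j V

Element admittances at ω=1650 rad/s:
  Y(L1) = 0.000-0.2942j S between n0,n3
  Y(R1) = 0.001368+0.000j S between n4,n1
  Y(R2) = 0.5405+0.000j S between n0,n2
  Y(R3) = 0.01647+0.000j S between n2,n4
  Y(R4) = 0.008130+0.000j S between n3,n1
  Y(R5) = 0.02809+0.000j S between n4,n3
  Y(R6) = 0.006711+0.000j S between n4,n3
  Y(C1) = 0.000+0.09685j S between n0,n2
  Y(R7) = 0.001316+0.000j S between n2,n3
  Y(R8) = 0.05025+0.000j S between n0,n1
  Y(R9) = 0.03597+0.000j S between n0,n3
  Y(R10) = 0.1224+0.000j S between n3,n4
  Y(R11) = 0.01188+0.000j S between n1,n2
  I1: injects 0.0622 A into n1 (from n0)
Assemble and solve the 4×4 MNA system:
  V(n1)=0.8723+0.003222j  V(n2)=0.01820-0.002251j  V(n3)=0.005772+0.02754j  V(n4)=0.01371+0.02455j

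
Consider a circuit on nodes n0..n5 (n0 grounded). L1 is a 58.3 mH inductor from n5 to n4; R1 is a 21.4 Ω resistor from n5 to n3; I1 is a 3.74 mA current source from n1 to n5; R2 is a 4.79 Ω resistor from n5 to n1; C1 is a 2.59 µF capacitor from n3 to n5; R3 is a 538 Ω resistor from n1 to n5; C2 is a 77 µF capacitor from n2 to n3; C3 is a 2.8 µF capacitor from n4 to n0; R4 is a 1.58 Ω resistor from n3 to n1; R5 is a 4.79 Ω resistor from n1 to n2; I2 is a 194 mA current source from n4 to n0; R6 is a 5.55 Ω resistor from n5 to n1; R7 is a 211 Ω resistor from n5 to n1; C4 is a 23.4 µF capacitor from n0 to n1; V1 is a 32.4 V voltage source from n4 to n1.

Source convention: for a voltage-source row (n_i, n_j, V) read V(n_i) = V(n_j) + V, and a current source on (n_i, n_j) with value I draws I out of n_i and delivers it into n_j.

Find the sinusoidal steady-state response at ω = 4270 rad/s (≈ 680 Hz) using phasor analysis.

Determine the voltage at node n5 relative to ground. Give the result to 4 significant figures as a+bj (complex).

MNA unknowns: 5 node voltages V₁..V_5 plus 1 source current (V1)
L1: Y=0.000-0.004017j on G[5,4]
R1: Y=0.04673+0.000j on G[5,3]
I1: z[1]−=0.00374, z[5]+=0.00374
R2: Y=0.2088+0.000j on G[5,1]
C1: Y=0.000+0.01106j on G[3,5]
R3: Y=0.001859+0.000j on G[1,5]
C2: Y=0.000+0.3288j on G[2,3]
C3: Y=0.000+0.01196j on G[4,0]
R4: Y=0.6329+0.000j on G[3,1]
R5: Y=0.2088+0.000j on G[1,2]
I2: z[4]−=0.194, z[0]+=0.194
R6: Y=0.1802+0.000j on G[5,1]
R7: Y=0.004739+0.000j on G[5,1]
C4: Y=0.000+0.09992j on G[0,1]
V1: row V4−V1=32.4, i_V1 at 4,1
solve → V1=-3.463+1.734j, V2=-3.453+1.723j, V3=-3.461+1.717j, V4=28.94+1.734j, V5=-3.458+1.438j
aux → i_V1=-0.1745-0.2158j

-3.458+1.438j V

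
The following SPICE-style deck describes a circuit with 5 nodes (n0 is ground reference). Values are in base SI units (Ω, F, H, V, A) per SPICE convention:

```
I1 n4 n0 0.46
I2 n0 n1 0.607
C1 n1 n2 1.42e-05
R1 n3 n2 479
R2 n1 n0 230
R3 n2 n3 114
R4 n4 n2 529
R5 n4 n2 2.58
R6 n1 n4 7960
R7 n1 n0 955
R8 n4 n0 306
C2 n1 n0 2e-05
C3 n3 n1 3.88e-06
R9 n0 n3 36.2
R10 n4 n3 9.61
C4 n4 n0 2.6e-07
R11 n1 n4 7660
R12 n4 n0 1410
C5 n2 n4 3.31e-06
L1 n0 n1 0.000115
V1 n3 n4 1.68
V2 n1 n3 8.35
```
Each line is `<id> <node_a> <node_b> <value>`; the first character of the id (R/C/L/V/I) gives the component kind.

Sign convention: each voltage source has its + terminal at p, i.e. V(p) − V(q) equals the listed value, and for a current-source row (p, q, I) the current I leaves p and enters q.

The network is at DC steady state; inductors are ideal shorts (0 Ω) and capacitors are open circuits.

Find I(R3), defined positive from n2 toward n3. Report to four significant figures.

Element admittances at DC:
  I1: injects 0.46 A into n0 (from n4)
  I2: injects 0.607 A into n1 (from n0)
  Y(C1) = 0.000 S between n1,n2
  Y(R1) = 0.002088 S between n3,n2
  Y(R2) = 0.004348 S between n1,n0
  Y(R3) = 0.008772 S between n2,n3
  Y(R4) = 0.001890 S between n4,n2
  Y(R5) = 0.3876 S between n4,n2
  Y(R6) = 0.0001256 S between n1,n4
  Y(R7) = 0.001047 S between n1,n0
  Y(R8) = 0.003268 S between n4,n0
  Y(C2) = 0.000 S between n1,n0
  Y(C3) = 0.000 S between n3,n1
  Y(R9) = 0.02762 S between n0,n3
  Y(R10) = 0.1041 S between n4,n3
  Y(C4) = 0.000 S between n4,n0
  Y(R11) = 0.0001305 S between n1,n4
  Y(R12) = 0.0007092 S between n4,n0
  Y(C5) = 0.000 S between n2,n4
  L1: short n0↔n1 (DC inductor)
  V1: constraint V(n3)−V(n4) = 1.68
  V2: constraint V(n1)−V(n3) = 8.35
Assemble and solve the 7×7 MNA system:
  V(n1)=0.000  V(n2)=-9.984  V(n3)=-8.350  V(n4)=-10.03
  i(L1)=-0.4176  i(V1)=0.2250  i(V2)=0.1869

-0.01434 A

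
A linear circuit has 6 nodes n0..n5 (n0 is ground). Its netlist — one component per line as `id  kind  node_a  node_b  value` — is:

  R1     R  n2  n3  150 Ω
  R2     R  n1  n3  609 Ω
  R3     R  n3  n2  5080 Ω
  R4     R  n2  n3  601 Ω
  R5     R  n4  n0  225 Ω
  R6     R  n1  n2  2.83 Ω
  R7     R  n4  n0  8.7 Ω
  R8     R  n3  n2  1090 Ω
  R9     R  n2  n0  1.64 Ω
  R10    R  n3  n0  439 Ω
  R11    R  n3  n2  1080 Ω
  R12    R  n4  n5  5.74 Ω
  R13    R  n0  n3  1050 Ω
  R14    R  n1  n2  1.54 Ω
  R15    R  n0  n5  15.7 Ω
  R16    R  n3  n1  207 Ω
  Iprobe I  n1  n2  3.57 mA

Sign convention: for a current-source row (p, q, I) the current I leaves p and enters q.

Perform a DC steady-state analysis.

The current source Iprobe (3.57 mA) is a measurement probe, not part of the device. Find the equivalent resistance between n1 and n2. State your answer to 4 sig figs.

MNA unknowns: 5 node voltages V₁..V_5
R1: Y=0.006667 on G[2,3]
R2: Y=0.001642 on G[1,3]
R3: Y=0.0001969 on G[3,2]
R4: Y=0.001664 on G[2,3]
R5: Y=0.004444 on G[4,0]
R6: Y=0.3534 on G[1,2]
R7: Y=0.1149 on G[4,0]
R8: Y=0.0009174 on G[3,2]
R9: Y=0.6098 on G[2,0]
R10: Y=0.002278 on G[3,0]
R11: Y=0.0009259 on G[3,2]
R12: Y=0.1742 on G[4,5]
R13: Y=0.0009524 on G[0,3]
R14: Y=0.6494 on G[1,2]
R15: Y=0.06369 on G[0,5]
R16: Y=0.004831 on G[3,1]
Iprobe: z[1]−=0.00357, z[2]+=0.00357
solve → V1=-0.003539, V2=6.029e-06, V3=-0.001138, V4=0.000, V5=0.000

R_eq = 0.9930 Ω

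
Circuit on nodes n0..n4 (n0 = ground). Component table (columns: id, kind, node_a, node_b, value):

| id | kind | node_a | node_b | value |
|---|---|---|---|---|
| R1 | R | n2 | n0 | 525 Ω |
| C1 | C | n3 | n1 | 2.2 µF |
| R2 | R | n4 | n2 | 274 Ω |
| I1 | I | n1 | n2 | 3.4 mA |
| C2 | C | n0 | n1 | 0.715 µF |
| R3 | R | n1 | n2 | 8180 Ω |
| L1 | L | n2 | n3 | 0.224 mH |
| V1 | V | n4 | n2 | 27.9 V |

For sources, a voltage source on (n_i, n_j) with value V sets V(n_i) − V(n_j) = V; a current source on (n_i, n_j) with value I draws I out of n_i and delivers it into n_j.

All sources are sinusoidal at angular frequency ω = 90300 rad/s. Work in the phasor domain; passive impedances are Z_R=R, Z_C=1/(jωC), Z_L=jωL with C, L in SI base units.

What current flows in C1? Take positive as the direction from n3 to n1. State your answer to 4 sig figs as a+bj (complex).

0.003400-0.0001047j A

Apply KCL at each of the 4 non-ground nodes and solve the resulting linear system.
Node n1: branches {C1, I1, C2, R3} → V_1 = -0.001524+1.974e-06j
Node n2: branches {R1, R2, I1, R3, L1, V1} → V_2 = 6.692e-05+0.05165j
Node n3: branches {C1, L1} → V_3 = -0.002051-0.01711j
Node n4: branches {R2, V1} → V_4 = 27.90+0.05165j
Source currents: i(V1)=-0.1018+0.000j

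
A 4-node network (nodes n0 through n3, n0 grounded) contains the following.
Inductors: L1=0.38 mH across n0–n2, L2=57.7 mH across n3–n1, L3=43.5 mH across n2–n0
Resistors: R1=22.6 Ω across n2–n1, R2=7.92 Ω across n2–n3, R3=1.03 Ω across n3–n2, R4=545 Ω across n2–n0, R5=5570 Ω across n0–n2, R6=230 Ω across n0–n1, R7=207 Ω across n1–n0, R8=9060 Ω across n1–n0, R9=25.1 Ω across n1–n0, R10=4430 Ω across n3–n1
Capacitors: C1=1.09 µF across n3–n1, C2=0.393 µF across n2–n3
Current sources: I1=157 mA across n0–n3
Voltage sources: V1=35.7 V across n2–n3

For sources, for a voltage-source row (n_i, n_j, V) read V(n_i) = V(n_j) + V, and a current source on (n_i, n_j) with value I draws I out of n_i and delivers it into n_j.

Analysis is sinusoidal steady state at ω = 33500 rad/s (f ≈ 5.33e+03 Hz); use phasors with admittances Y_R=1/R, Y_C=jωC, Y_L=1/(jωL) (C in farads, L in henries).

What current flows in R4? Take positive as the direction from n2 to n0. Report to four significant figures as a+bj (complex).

-0.009573+0.01394j A

MNA unknowns: 3 node voltages V₁..V_3 plus 1 source current (V1)
L1: Y=0.000-0.07855j on G[0,2]
R1: Y=0.04425+0.000j on G[2,1]
L2: Y=0.000-0.0005173j on G[3,1]
C1: Y=0.000+0.03651j on G[3,1]
R2: Y=0.1263+0.000j on G[2,3]
L3: Y=0.000-0.0006862j on G[2,0]
R3: Y=0.9709+0.000j on G[3,2]
R4: Y=0.001835+0.000j on G[2,0]
R5: Y=0.0001795+0.000j on G[0,2]
R6: Y=0.004348+0.000j on G[0,1]
I1: z[0]−=0.157, z[3]+=0.157
R7: Y=0.004831+0.000j on G[1,0]
R8: Y=0.0001104+0.000j on G[1,0]
R9: Y=0.03984+0.000j on G[1,0]
C2: Y=0.000+0.01317j on G[2,3]
R10: Y=0.0002257+0.000j on G[3,1]
V1: row V2−V3=35.7, i_V1 at 2,3
solve → V1=-8.842-8.726j, V2=-5.217+7.596j, V3=-40.92+7.596j
aux → i_V1=-39.92-1.621j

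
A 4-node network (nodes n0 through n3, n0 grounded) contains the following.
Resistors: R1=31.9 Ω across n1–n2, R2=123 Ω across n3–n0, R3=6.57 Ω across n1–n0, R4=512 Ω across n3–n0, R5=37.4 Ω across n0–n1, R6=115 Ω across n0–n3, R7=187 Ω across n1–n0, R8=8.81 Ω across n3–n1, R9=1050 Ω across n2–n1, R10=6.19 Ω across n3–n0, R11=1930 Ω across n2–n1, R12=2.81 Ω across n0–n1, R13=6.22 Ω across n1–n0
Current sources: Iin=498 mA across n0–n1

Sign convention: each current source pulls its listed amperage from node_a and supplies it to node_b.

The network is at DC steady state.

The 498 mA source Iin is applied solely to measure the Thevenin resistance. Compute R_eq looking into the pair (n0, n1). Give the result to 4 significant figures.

R_eq = 1.298 Ω

Apply KCL at each of the 3 non-ground nodes and solve the resulting linear system.
Node n1: branches {R1, R3, R5, R7, R8, R9, R11, R12, R13, Iin} → V_1 = 0.6463
Node n2: branches {R1, R9, R11} → V_2 = 0.6463
Node n3: branches {R2, R4, R6, R8, R10} → V_3 = 0.2496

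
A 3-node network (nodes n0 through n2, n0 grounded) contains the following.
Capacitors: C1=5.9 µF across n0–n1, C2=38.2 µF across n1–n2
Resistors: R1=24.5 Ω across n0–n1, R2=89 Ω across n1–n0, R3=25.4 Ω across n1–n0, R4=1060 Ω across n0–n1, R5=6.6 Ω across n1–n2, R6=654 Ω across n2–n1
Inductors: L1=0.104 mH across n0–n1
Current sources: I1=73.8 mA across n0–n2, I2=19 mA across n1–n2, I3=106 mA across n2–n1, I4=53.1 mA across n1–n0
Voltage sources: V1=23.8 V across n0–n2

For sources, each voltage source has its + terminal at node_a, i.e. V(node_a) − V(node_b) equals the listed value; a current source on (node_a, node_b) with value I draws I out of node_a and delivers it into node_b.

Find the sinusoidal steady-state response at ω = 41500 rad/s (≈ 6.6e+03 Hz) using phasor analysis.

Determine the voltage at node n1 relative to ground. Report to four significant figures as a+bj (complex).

-23.40-1.335j V

Element admittances at ω=41500 rad/s:
  Y(C1) = 0.000+0.2449j S between n0,n1
  Y(R1) = 0.04082+0.000j S between n0,n1
  Y(L1) = 0.000-0.2317j S between n0,n1
  I1: injects 0.0738 A into n2 (from n0)
  Y(R2) = 0.01124+0.000j S between n1,n0
  Y(C2) = 0.000+1.585j S between n1,n2
  I2: injects 0.019 A into n2 (from n1)
  Y(R3) = 0.03937+0.000j S between n1,n0
  Y(R4) = 0.0009434+0.000j S between n0,n1
  Y(R5) = 0.1515+0.000j S between n1,n2
  I3: injects 0.106 A into n1 (from n2)
  I4: injects 0.0531 A into n0 (from n1)
  Y(R6) = 0.001529+0.000j S between n2,n1
  V1: constraint V(n0)−V(n2) = 23.8
Assemble and solve the 3×3 MNA system:
  V(n1)=-23.40-1.335j  V(n2)=-23.80+0.000j
  i(V1)=-2.164-0.4311j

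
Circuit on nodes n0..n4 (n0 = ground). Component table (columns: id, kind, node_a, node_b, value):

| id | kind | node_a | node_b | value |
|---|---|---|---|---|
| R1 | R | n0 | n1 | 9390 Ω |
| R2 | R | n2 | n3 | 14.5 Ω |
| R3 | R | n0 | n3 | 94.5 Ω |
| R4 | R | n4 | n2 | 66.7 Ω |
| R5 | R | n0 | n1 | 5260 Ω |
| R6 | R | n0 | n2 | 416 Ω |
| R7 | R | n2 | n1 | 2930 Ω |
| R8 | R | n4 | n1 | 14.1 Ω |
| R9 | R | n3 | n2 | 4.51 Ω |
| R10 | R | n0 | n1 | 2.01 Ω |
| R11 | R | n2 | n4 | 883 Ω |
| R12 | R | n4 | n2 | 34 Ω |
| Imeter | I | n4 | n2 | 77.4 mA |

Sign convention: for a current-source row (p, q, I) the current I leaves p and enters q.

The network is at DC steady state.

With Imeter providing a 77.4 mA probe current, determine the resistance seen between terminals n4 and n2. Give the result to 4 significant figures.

R_eq = 17.77 Ω

Apply KCL at each of the 4 non-ground nodes and solve the resulting linear system.
Node n1: branches {R1, R5, R7, R8, R10} → V_1 = -0.02885
Node n2: branches {R2, R4, R6, R7, R9, R11, R12, Imeter} → V_2 = 1.139
Node n3: branches {R2, R3, R9} → V_3 = 1.099
Node n4: branches {R4, R8, R11, R12, Imeter} → V_4 = -0.2370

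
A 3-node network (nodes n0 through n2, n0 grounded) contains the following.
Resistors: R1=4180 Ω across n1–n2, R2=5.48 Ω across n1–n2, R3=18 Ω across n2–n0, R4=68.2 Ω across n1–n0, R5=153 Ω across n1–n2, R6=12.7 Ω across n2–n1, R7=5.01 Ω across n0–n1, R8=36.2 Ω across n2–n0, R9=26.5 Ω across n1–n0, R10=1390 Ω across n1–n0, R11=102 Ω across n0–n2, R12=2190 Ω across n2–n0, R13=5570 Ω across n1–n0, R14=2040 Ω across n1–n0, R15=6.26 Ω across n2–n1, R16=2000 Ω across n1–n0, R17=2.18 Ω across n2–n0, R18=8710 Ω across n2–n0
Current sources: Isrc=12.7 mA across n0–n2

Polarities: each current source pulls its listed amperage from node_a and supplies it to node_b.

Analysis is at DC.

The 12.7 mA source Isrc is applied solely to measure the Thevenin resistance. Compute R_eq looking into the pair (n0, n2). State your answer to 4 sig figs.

MNA unknowns: 2 node voltages V₁..V_2
R1: Y=0.0002392 on G[1,2]
R2: Y=0.1825 on G[1,2]
R3: Y=0.05556 on G[2,0]
R4: Y=0.01466 on G[1,0]
R5: Y=0.006536 on G[1,2]
R6: Y=0.07874 on G[2,1]
R7: Y=0.1996 on G[0,1]
R8: Y=0.02762 on G[2,0]
R9: Y=0.03774 on G[1,0]
R10: Y=0.0007194 on G[1,0]
R11: Y=0.009804 on G[0,2]
R12: Y=0.0004566 on G[2,0]
R13: Y=0.0001795 on G[1,0]
R14: Y=0.0004902 on G[1,0]
R15: Y=0.1597 on G[2,1]
R16: Y=0.0005000 on G[1,0]
R17: Y=0.4587 on G[2,0]
R18: Y=0.0001148 on G[2,0]
Isrc: z[0]−=0.0127, z[2]+=0.0127
solve → V1=0.01120, V2=0.01785

R_eq = 1.405 Ω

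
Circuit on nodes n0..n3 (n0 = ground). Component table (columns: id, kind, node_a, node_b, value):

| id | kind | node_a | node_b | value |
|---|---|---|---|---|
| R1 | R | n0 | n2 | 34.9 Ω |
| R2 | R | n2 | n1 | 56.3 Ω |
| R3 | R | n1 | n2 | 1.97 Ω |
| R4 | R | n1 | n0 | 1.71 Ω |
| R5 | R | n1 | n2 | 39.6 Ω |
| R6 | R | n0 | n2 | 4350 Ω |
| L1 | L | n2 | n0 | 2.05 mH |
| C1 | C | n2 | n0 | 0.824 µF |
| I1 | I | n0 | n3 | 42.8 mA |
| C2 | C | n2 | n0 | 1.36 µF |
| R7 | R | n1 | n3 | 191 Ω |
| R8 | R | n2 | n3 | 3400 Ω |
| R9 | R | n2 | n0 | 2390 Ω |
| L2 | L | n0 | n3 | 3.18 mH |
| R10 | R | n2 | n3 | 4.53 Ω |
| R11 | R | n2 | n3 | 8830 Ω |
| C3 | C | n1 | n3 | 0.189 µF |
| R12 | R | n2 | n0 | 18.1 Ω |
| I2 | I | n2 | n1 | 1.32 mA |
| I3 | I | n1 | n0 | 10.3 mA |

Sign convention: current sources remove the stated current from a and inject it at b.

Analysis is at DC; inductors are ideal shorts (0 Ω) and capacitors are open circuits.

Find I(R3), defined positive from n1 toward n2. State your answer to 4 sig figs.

Element admittances at DC:
  Y(R1) = 0.02865 S between n0,n2
  Y(R2) = 0.01776 S between n2,n1
  Y(R3) = 0.5076 S between n1,n2
  Y(R4) = 0.5848 S between n1,n0
  Y(R5) = 0.02525 S between n1,n2
  Y(R6) = 0.0002299 S between n0,n2
  L1: short n2↔n0 (DC inductor)
  Y(C1) = 0.000 S between n2,n0
  I1: injects 0.0428 A into n3 (from n0)
  Y(C2) = 0.000 S between n2,n0
  Y(R7) = 0.005236 S between n1,n3
  Y(R8) = 0.0002941 S between n2,n3
  Y(R9) = 0.0004184 S between n2,n0
  L2: short n0↔n3 (DC inductor)
  Y(R10) = 0.2208 S between n2,n3
  Y(R11) = 0.0001133 S between n2,n3
  Y(C3) = 0.000 S between n1,n3
  Y(R12) = 0.05525 S between n2,n0
  I2: injects 0.00132 A into n1 (from n2)
  I3: injects 0.0103 A into n0 (from n1)
Assemble and solve the 5×5 MNA system:
  V(n1)=-0.007873  V(n2)=0.000  V(n3)=0.000
  i(L1)=-0.005655  i(L2)=-0.04276

-0.003996 A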